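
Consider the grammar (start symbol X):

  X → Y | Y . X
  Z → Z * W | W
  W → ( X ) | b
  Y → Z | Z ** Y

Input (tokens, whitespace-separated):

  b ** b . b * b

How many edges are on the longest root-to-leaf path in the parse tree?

[X [Y [Z [W b]] ** [Y [Z [W b]]]] . [X [Y [Z [Z [W b]] * [W b]]]]]

6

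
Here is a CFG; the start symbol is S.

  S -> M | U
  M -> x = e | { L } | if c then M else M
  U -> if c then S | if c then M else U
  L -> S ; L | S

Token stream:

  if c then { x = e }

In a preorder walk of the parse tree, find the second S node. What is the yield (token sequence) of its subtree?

{ x = e }

[S [U if c then [S [M { [L [S [M x = e]]] }]]]]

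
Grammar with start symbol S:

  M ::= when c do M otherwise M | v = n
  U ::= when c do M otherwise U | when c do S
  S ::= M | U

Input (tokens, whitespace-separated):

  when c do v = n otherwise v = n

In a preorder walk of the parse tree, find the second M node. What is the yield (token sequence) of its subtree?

[S [M when c do [M v = n] otherwise [M v = n]]]

v = n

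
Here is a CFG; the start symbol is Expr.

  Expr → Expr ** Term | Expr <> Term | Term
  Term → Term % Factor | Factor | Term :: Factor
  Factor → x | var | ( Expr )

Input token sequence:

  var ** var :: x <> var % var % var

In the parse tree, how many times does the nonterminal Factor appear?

6

[Expr [Expr [Expr [Term [Factor var]]] ** [Term [Term [Factor var]] :: [Factor x]]] <> [Term [Term [Term [Factor var]] % [Factor var]] % [Factor var]]]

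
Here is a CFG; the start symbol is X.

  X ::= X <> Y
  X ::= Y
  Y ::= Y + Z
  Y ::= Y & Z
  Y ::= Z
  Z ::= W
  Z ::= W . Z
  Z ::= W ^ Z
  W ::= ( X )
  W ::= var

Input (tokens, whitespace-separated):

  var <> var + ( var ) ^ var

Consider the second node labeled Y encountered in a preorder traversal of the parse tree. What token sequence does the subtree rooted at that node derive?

[X [X [Y [Z [W var]]]] <> [Y [Y [Z [W var]]] + [Z [W ( [X [Y [Z [W var]]]] )] ^ [Z [W var]]]]]

var + ( var ) ^ var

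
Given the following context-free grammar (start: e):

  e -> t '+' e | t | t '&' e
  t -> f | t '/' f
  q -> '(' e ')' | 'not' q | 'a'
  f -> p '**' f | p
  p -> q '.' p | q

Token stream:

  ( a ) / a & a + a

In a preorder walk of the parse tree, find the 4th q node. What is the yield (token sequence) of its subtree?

[e [t [t [f [p [q ( [e [t [f [p [q a]]]]] )]]]] / [f [p [q a]]]] & [e [t [f [p [q a]]]] + [e [t [f [p [q a]]]]]]]

a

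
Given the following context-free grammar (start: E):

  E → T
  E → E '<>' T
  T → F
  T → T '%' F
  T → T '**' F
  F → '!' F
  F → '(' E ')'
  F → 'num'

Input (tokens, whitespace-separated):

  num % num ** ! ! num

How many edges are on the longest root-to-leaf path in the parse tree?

[E [T [T [T [F num]] % [F num]] ** [F ! [F ! [F num]]]]]

5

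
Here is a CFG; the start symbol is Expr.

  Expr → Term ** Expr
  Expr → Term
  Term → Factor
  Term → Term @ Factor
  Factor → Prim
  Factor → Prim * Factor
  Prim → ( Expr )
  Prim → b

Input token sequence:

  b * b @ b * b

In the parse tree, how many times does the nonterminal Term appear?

2

[Expr [Term [Term [Factor [Prim b] * [Factor [Prim b]]]] @ [Factor [Prim b] * [Factor [Prim b]]]]]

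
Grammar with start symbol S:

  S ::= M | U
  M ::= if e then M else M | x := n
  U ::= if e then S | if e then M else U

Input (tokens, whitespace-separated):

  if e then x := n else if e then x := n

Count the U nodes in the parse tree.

2

[S [U if e then [M x := n] else [U if e then [S [M x := n]]]]]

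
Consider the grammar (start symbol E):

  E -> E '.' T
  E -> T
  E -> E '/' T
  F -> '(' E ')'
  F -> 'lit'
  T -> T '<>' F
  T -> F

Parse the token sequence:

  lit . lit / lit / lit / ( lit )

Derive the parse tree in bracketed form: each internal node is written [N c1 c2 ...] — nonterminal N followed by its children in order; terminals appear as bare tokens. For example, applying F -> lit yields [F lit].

E
E / T
E / T / T
E / T / T / T
E . T / T / T / T
T . T / T / T / T
F . T / T / T / T
lit . T / T / T / T
lit . F / T / T / T
lit . lit / T / T / T
lit . lit / F / T / T
lit . lit / lit / T / T
lit . lit / lit / F / T
lit . lit / lit / lit / T
lit . lit / lit / lit / F
lit . lit / lit / lit / ( E )
lit . lit / lit / lit / ( T )
lit . lit / lit / lit / ( F )
lit . lit / lit / lit / ( lit )

[E [E [E [E [E [T [F lit]]] . [T [F lit]]] / [T [F lit]]] / [T [F lit]]] / [T [F ( [E [T [F lit]]] )]]]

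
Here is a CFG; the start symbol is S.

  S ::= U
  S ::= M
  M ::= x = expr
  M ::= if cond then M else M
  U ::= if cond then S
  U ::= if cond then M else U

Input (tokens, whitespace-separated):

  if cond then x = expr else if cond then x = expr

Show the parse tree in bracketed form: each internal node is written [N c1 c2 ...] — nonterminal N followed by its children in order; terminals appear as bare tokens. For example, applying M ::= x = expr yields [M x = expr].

[S [U if cond then [M x = expr] else [U if cond then [S [M x = expr]]]]]

S
U
if cond then M else U
if cond then x = expr else U
if cond then x = expr else if cond then S
if cond then x = expr else if cond then M
if cond then x = expr else if cond then x = expr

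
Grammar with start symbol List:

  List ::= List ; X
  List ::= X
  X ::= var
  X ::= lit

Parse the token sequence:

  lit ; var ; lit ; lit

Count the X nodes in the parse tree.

4

[List [List [List [List [X lit]] ; [X var]] ; [X lit]] ; [X lit]]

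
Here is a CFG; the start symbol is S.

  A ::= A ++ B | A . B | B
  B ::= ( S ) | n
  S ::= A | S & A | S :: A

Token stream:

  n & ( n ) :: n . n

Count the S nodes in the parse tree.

[S [S [S [A [B n]]] & [A [B ( [S [A [B n]]] )]]] :: [A [A [B n]] . [B n]]]

4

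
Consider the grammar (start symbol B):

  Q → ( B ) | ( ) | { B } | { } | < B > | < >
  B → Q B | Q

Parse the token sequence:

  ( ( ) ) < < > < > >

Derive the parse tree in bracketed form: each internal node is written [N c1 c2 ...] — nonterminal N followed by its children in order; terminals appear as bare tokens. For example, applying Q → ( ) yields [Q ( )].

[B [Q ( [B [Q ( )]] )] [B [Q < [B [Q < >] [B [Q < >]]] >]]]

B
Q B
( B ) B
( Q ) B
( ( ) ) B
( ( ) ) Q
( ( ) ) < B >
( ( ) ) < Q B >
( ( ) ) < < > B >
( ( ) ) < < > Q >
( ( ) ) < < > < > >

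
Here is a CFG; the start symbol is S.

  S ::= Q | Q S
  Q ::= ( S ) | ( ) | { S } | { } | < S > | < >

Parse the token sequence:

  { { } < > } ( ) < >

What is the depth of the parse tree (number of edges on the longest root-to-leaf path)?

5

[S [Q { [S [Q { }] [S [Q < >]]] }] [S [Q ( )] [S [Q < >]]]]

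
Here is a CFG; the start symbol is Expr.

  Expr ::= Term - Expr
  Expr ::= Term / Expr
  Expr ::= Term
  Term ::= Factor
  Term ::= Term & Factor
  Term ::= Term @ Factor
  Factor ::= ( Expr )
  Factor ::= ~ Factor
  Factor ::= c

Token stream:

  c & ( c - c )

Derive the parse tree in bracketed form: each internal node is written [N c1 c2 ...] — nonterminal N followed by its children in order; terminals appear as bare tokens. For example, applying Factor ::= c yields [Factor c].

Expr
Term
Term & Factor
Factor & Factor
c & Factor
c & ( Expr )
c & ( Term - Expr )
c & ( Factor - Expr )
c & ( c - Expr )
c & ( c - Term )
c & ( c - Factor )
c & ( c - c )

[Expr [Term [Term [Factor c]] & [Factor ( [Expr [Term [Factor c]] - [Expr [Term [Factor c]]]] )]]]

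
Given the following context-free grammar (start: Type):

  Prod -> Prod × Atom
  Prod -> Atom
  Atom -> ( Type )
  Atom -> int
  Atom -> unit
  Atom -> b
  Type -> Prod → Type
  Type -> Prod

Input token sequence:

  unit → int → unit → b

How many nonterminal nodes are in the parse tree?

[Type [Prod [Atom unit]] → [Type [Prod [Atom int]] → [Type [Prod [Atom unit]] → [Type [Prod [Atom b]]]]]]

12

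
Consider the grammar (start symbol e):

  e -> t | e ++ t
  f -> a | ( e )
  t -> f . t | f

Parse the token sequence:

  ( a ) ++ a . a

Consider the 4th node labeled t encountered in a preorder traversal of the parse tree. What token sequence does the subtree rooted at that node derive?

[e [e [t [f ( [e [t [f a]]] )]]] ++ [t [f a] . [t [f a]]]]

a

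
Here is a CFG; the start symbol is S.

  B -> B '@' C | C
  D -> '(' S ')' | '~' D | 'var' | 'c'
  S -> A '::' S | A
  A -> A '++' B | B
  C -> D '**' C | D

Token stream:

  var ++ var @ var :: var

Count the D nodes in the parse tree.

[S [A [A [B [C [D var]]]] ++ [B [B [C [D var]]] @ [C [D var]]]] :: [S [A [B [C [D var]]]]]]

4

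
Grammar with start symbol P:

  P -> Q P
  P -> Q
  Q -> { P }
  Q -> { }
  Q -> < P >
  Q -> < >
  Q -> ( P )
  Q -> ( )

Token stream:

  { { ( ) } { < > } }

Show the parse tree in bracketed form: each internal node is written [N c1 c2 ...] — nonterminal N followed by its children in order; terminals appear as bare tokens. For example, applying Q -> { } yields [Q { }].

[P [Q { [P [Q { [P [Q ( )]] }] [P [Q { [P [Q < >]] }]]] }]]

P
Q
{ P }
{ Q P }
{ { P } P }
{ { Q } P }
{ { ( ) } P }
{ { ( ) } Q }
{ { ( ) } { P } }
{ { ( ) } { Q } }
{ { ( ) } { < > } }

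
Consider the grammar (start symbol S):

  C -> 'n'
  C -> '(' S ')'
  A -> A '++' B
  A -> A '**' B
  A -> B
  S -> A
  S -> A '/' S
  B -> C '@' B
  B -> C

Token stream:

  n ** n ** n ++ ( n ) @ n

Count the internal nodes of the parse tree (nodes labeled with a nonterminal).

19

[S [A [A [A [A [B [C n]]] ** [B [C n]]] ** [B [C n]]] ++ [B [C ( [S [A [B [C n]]]] )] @ [B [C n]]]]]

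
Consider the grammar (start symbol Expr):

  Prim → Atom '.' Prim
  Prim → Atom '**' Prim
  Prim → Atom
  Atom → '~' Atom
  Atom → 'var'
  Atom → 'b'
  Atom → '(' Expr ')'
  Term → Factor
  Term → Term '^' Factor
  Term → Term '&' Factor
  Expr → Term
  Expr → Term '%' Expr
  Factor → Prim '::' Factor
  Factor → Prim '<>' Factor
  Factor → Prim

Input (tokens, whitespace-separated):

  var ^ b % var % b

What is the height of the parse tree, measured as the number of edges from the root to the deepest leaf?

7

[Expr [Term [Term [Factor [Prim [Atom var]]]] ^ [Factor [Prim [Atom b]]]] % [Expr [Term [Factor [Prim [Atom var]]]] % [Expr [Term [Factor [Prim [Atom b]]]]]]]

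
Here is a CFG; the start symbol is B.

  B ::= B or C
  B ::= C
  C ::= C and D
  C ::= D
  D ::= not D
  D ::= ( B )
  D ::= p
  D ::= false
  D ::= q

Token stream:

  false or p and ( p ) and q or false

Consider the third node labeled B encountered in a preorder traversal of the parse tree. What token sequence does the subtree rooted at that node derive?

[B [B [B [C [D false]]] or [C [C [C [D p]] and [D ( [B [C [D p]]] )]] and [D q]]] or [C [D false]]]

false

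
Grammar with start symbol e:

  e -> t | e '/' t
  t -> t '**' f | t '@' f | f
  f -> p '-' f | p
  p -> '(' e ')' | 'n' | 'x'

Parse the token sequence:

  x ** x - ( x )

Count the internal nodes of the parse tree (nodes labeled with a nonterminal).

13

[e [t [t [f [p x]]] ** [f [p x] - [f [p ( [e [t [f [p x]]]] )]]]]]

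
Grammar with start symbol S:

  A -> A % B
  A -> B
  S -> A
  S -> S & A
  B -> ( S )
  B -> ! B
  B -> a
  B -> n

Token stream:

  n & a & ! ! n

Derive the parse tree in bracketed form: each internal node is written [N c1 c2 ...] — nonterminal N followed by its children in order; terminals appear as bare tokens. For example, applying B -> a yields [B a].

[S [S [S [A [B n]]] & [A [B a]]] & [A [B ! [B ! [B n]]]]]

S
S & A
S & A & A
A & A & A
B & A & A
n & A & A
n & B & A
n & a & A
n & a & B
n & a & ! B
n & a & ! ! B
n & a & ! ! n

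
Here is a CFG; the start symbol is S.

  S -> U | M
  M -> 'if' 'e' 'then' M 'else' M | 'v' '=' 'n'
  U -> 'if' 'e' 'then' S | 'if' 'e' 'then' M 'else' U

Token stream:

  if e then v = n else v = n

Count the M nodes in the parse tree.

3

[S [M if e then [M v = n] else [M v = n]]]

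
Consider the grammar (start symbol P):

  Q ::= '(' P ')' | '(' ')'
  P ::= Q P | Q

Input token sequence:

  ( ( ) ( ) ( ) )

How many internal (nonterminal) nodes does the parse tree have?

[P [Q ( [P [Q ( )] [P [Q ( )] [P [Q ( )]]]] )]]

8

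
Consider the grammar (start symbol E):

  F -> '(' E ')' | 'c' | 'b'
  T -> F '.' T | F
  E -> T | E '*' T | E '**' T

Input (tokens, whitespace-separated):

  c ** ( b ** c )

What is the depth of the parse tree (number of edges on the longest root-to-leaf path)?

7

[E [E [T [F c]]] ** [T [F ( [E [E [T [F b]]] ** [T [F c]]] )]]]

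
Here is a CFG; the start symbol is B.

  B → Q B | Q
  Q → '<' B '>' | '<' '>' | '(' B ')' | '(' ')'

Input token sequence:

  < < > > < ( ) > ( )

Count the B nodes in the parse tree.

5

[B [Q < [B [Q < >]] >] [B [Q < [B [Q ( )]] >] [B [Q ( )]]]]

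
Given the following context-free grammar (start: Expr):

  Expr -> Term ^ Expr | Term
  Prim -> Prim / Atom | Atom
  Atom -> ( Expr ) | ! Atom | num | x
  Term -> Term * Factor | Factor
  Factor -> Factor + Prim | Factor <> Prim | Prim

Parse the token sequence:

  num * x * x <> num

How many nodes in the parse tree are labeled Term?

[Expr [Term [Term [Term [Factor [Prim [Atom num]]]] * [Factor [Prim [Atom x]]]] * [Factor [Factor [Prim [Atom x]]] <> [Prim [Atom num]]]]]

3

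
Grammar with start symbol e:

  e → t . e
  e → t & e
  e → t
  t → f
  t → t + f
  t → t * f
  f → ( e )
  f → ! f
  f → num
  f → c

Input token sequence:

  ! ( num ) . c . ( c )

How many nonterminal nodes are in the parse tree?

16

[e [t [f ! [f ( [e [t [f num]]] )]]] . [e [t [f c]] . [e [t [f ( [e [t [f c]]] )]]]]]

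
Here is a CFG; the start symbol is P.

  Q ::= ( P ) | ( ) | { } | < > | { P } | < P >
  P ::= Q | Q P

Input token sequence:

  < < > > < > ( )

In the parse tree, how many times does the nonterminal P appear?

4

[P [Q < [P [Q < >]] >] [P [Q < >] [P [Q ( )]]]]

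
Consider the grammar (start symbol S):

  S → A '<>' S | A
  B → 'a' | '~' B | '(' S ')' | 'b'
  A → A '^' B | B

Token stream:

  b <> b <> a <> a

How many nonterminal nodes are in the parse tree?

12

[S [A [B b]] <> [S [A [B b]] <> [S [A [B a]] <> [S [A [B a]]]]]]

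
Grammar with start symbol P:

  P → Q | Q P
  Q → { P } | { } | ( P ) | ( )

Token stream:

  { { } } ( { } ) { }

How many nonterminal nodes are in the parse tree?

10

[P [Q { [P [Q { }]] }] [P [Q ( [P [Q { }]] )] [P [Q { }]]]]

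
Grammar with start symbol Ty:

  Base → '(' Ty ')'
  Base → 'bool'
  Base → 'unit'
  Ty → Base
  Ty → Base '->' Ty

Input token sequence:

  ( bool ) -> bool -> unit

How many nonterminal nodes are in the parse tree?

[Ty [Base ( [Ty [Base bool]] )] -> [Ty [Base bool] -> [Ty [Base unit]]]]

8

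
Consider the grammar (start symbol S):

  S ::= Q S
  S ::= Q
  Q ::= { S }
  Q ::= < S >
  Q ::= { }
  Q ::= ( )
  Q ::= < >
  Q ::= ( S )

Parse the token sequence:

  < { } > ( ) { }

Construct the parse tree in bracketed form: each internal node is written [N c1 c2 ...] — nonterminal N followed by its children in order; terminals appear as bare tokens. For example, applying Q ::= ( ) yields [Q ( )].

[S [Q < [S [Q { }]] >] [S [Q ( )] [S [Q { }]]]]

S
Q S
< S > S
< Q > S
< { } > S
< { } > Q S
< { } > ( ) S
< { } > ( ) Q
< { } > ( ) { }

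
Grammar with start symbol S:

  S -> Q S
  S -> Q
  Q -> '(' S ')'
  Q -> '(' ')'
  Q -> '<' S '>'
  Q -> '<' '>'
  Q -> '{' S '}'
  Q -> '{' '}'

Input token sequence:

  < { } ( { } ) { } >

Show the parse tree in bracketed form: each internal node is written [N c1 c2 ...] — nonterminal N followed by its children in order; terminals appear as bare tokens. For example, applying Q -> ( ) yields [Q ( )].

[S [Q < [S [Q { }] [S [Q ( [S [Q { }]] )] [S [Q { }]]]] >]]

S
Q
< S >
< Q S >
< { } S >
< { } Q S >
< { } ( S ) S >
< { } ( Q ) S >
< { } ( { } ) S >
< { } ( { } ) Q >
< { } ( { } ) { } >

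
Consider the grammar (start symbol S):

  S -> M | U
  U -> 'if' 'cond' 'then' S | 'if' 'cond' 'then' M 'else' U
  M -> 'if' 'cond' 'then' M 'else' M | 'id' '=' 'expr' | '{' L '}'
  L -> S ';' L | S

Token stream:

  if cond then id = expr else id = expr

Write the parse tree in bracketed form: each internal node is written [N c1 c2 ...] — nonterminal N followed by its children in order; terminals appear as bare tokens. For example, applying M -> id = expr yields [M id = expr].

[S [M if cond then [M id = expr] else [M id = expr]]]

S
M
if cond then M else M
if cond then id = expr else M
if cond then id = expr else id = expr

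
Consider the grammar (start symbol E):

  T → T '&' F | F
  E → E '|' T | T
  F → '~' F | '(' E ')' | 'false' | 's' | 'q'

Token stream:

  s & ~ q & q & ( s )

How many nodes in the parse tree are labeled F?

[E [T [T [T [T [F s]] & [F ~ [F q]]] & [F q]] & [F ( [E [T [F s]]] )]]]

6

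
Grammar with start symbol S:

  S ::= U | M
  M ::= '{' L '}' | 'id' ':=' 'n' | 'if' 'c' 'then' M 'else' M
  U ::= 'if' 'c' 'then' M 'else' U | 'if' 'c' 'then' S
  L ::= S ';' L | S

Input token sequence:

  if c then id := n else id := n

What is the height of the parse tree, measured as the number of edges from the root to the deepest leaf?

3

[S [M if c then [M id := n] else [M id := n]]]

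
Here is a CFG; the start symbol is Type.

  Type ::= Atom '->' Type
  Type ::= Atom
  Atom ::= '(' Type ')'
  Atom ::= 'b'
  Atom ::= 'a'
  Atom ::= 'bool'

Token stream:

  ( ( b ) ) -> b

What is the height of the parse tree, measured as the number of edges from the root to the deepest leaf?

[Type [Atom ( [Type [Atom ( [Type [Atom b]] )]] )] -> [Type [Atom b]]]

6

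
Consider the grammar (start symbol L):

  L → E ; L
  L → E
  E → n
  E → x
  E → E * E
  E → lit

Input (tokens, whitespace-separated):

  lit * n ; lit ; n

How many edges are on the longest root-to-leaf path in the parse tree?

4

[L [E [E lit] * [E n]] ; [L [E lit] ; [L [E n]]]]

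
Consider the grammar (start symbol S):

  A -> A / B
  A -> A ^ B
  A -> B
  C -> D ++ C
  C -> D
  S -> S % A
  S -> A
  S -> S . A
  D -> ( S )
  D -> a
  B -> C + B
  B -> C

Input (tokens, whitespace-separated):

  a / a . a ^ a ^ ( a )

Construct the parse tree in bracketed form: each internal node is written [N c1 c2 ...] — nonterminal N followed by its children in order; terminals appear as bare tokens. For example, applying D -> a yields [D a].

[S [S [A [A [B [C [D a]]]] / [B [C [D a]]]]] . [A [A [A [B [C [D a]]]] ^ [B [C [D a]]]] ^ [B [C [D ( [S [A [B [C [D a]]]]] )]]]]]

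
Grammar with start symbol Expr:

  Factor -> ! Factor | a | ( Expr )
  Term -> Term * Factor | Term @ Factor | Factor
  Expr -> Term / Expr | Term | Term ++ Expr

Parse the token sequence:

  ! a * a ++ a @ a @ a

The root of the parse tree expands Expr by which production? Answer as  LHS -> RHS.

[Expr [Term [Term [Factor ! [Factor a]]] * [Factor a]] ++ [Expr [Term [Term [Term [Factor a]] @ [Factor a]] @ [Factor a]]]]

Expr -> Term ++ Expr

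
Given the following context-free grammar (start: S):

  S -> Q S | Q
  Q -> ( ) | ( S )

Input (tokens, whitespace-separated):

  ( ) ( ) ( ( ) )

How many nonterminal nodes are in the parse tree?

[S [Q ( )] [S [Q ( )] [S [Q ( [S [Q ( )]] )]]]]

8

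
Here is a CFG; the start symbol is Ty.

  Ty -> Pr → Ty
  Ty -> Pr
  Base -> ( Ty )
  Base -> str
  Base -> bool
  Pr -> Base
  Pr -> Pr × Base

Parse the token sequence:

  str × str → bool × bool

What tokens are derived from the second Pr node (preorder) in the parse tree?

[Ty [Pr [Pr [Base str]] × [Base str]] → [Ty [Pr [Pr [Base bool]] × [Base bool]]]]

str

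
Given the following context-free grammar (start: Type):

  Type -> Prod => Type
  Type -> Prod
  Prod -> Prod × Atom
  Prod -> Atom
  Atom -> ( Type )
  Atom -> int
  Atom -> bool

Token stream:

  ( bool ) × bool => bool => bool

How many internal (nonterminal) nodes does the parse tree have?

14

[Type [Prod [Prod [Atom ( [Type [Prod [Atom bool]]] )]] × [Atom bool]] => [Type [Prod [Atom bool]] => [Type [Prod [Atom bool]]]]]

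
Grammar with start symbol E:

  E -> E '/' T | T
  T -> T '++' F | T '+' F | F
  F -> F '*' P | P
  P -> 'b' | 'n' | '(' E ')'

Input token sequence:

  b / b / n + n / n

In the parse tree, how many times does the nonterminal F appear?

5

[E [E [E [E [T [F [P b]]]] / [T [F [P b]]]] / [T [T [F [P n]]] + [F [P n]]]] / [T [F [P n]]]]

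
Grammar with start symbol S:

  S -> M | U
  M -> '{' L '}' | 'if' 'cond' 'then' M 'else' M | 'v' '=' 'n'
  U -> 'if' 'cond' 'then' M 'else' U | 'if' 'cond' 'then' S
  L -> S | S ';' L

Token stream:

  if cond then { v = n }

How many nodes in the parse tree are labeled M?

2

[S [U if cond then [S [M { [L [S [M v = n]]] }]]]]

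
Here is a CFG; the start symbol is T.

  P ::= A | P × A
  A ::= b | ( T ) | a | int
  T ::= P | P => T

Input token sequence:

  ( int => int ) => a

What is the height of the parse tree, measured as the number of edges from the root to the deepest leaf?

[T [P [A ( [T [P [A int]] => [T [P [A int]]]] )]] => [T [P [A a]]]]

7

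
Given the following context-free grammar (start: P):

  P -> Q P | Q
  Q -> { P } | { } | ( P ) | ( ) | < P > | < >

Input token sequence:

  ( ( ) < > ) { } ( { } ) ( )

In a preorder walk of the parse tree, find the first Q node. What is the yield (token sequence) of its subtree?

[P [Q ( [P [Q ( )] [P [Q < >]]] )] [P [Q { }] [P [Q ( [P [Q { }]] )] [P [Q ( )]]]]]

( ( ) < > )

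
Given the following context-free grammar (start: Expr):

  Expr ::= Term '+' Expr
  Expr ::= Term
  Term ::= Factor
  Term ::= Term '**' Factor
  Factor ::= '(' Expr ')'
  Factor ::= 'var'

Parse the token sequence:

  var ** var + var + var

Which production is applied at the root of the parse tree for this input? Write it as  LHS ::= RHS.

[Expr [Term [Term [Factor var]] ** [Factor var]] + [Expr [Term [Factor var]] + [Expr [Term [Factor var]]]]]

Expr ::= Term '+' Expr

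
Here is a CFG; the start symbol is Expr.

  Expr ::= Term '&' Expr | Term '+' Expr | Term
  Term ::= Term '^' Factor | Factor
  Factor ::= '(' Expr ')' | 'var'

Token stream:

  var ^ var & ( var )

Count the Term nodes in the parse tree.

4

[Expr [Term [Term [Factor var]] ^ [Factor var]] & [Expr [Term [Factor ( [Expr [Term [Factor var]]] )]]]]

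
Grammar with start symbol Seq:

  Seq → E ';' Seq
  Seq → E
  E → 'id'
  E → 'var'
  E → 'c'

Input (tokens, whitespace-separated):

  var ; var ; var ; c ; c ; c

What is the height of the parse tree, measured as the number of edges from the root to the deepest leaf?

7

[Seq [E var] ; [Seq [E var] ; [Seq [E var] ; [Seq [E c] ; [Seq [E c] ; [Seq [E c]]]]]]]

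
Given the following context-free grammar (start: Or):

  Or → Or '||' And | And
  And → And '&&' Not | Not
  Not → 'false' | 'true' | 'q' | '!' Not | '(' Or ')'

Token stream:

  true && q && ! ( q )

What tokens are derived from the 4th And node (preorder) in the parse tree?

[Or [And [And [And [Not true]] && [Not q]] && [Not ! [Not ( [Or [And [Not q]]] )]]]]

q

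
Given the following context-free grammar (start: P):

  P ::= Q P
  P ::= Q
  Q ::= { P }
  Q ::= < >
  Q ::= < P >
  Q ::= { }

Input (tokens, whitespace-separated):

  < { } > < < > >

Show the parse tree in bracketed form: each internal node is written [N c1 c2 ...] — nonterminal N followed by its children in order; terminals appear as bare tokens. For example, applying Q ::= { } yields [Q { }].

P
Q P
< P > P
< Q > P
< { } > P
< { } > Q
< { } > < P >
< { } > < Q >
< { } > < < > >

[P [Q < [P [Q { }]] >] [P [Q < [P [Q < >]] >]]]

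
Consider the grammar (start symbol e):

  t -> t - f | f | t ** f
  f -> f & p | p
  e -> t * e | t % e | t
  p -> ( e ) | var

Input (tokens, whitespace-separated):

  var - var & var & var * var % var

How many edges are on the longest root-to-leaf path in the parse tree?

6

[e [t [t [f [p var]]] - [f [f [f [p var]] & [p var]] & [p var]]] * [e [t [f [p var]]] % [e [t [f [p var]]]]]]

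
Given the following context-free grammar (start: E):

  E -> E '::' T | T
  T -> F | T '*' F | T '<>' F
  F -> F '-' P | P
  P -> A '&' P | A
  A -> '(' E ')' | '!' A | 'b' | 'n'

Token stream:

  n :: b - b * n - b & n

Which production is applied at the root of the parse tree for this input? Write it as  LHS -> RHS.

[E [E [T [F [P [A n]]]]] :: [T [T [F [F [P [A b]]] - [P [A b]]]] * [F [F [P [A n]]] - [P [A b] & [P [A n]]]]]]

E -> E '::' T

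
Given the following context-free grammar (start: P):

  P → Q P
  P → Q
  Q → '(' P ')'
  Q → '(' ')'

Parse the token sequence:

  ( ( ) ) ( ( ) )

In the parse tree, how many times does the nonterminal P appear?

4

[P [Q ( [P [Q ( )]] )] [P [Q ( [P [Q ( )]] )]]]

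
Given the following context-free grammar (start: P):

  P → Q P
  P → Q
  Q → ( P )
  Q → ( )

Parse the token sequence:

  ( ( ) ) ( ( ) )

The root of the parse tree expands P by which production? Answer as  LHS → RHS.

[P [Q ( [P [Q ( )]] )] [P [Q ( [P [Q ( )]] )]]]

P → Q P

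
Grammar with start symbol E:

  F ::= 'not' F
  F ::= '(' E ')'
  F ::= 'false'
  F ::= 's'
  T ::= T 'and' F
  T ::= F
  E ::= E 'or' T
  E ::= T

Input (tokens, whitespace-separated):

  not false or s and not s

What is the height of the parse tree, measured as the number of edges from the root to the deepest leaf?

5

[E [E [T [F not [F false]]]] or [T [T [F s]] and [F not [F s]]]]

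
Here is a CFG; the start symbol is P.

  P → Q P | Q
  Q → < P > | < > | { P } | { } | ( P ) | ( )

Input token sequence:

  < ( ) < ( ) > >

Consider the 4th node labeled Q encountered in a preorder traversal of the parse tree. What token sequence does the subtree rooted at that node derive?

[P [Q < [P [Q ( )] [P [Q < [P [Q ( )]] >]]] >]]

( )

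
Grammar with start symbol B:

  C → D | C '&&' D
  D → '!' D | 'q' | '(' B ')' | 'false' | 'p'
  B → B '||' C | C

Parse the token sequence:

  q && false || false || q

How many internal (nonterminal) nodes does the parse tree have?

[B [B [B [C [C [D q]] && [D false]]] || [C [D false]]] || [C [D q]]]

11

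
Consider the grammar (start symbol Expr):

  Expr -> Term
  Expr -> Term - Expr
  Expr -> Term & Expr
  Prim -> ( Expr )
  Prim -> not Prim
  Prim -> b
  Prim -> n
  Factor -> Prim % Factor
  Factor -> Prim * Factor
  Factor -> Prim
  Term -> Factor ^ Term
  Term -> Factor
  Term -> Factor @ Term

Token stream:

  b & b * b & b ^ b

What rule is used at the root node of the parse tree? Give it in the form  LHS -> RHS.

Expr -> Term & Expr

[Expr [Term [Factor [Prim b]]] & [Expr [Term [Factor [Prim b] * [Factor [Prim b]]]] & [Expr [Term [Factor [Prim b]] ^ [Term [Factor [Prim b]]]]]]]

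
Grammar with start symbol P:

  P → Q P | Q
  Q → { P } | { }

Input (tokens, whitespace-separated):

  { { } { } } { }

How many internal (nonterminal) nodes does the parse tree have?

8

[P [Q { [P [Q { }] [P [Q { }]]] }] [P [Q { }]]]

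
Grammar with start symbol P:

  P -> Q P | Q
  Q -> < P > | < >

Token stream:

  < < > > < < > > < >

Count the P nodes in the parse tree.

[P [Q < [P [Q < >]] >] [P [Q < [P [Q < >]] >] [P [Q < >]]]]

5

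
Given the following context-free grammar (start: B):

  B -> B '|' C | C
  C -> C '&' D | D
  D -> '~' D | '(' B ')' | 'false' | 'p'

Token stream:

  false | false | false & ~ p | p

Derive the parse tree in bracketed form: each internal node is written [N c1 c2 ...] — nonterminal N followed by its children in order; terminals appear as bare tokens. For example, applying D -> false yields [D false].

B
B | C
B | C | C
B | C | C | C
C | C | C | C
D | C | C | C
false | C | C | C
false | D | C | C
false | false | C | C
false | false | C & D | C
false | false | D & D | C
false | false | false & D | C
false | false | false & ~ D | C
false | false | false & ~ p | C
false | false | false & ~ p | D
false | false | false & ~ p | p

[B [B [B [B [C [D false]]] | [C [D false]]] | [C [C [D false]] & [D ~ [D p]]]] | [C [D p]]]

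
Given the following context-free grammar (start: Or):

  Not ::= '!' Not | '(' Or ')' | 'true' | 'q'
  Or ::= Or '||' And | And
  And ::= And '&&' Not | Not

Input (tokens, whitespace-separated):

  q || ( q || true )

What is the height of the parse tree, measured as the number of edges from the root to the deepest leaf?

[Or [Or [And [Not q]]] || [And [Not ( [Or [Or [And [Not q]]] || [And [Not true]]] )]]]

7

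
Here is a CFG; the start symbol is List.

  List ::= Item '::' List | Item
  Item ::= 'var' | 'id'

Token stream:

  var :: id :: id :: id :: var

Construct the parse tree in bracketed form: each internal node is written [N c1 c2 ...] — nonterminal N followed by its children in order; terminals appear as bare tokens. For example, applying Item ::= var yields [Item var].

[List [Item var] :: [List [Item id] :: [List [Item id] :: [List [Item id] :: [List [Item var]]]]]]

List
Item :: List
var :: List
var :: Item :: List
var :: id :: List
var :: id :: Item :: List
var :: id :: id :: List
var :: id :: id :: Item :: List
var :: id :: id :: id :: List
var :: id :: id :: id :: Item
var :: id :: id :: id :: var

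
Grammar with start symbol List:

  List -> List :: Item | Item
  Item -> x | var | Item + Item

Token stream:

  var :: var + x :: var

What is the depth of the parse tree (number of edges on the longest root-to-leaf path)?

4

[List [List [List [Item var]] :: [Item [Item var] + [Item x]]] :: [Item var]]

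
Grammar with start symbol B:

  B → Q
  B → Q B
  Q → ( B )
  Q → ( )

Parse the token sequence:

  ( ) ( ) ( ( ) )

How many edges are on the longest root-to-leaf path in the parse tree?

[B [Q ( )] [B [Q ( )] [B [Q ( [B [Q ( )]] )]]]]

6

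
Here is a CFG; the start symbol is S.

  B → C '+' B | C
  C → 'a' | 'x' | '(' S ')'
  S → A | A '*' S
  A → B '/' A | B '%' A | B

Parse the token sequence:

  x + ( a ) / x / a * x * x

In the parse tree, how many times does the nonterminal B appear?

[S [A [B [C x] + [B [C ( [S [A [B [C a]]]] )]]] / [A [B [C x]] / [A [B [C a]]]]] * [S [A [B [C x]]] * [S [A [B [C x]]]]]]

7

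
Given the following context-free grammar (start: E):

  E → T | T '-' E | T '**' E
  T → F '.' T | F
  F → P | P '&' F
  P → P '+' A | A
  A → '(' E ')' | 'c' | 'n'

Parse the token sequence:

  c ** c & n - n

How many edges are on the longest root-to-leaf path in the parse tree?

[E [T [F [P [A c]]]] ** [E [T [F [P [A c]] & [F [P [A n]]]]] - [E [T [F [P [A n]]]]]]]

7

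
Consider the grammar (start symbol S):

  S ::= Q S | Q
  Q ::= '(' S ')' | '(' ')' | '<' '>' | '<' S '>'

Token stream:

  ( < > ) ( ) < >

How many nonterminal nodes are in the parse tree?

8

[S [Q ( [S [Q < >]] )] [S [Q ( )] [S [Q < >]]]]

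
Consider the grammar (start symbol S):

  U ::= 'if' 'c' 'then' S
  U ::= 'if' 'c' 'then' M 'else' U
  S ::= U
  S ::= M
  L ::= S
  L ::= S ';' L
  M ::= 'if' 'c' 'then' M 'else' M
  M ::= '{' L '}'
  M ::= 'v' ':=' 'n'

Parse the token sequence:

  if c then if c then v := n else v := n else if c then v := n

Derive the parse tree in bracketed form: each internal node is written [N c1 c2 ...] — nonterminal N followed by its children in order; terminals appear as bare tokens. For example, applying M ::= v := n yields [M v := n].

S
U
if c then M else U
if c then if c then M else M else U
if c then if c then v := n else M else U
if c then if c then v := n else v := n else U
if c then if c then v := n else v := n else if c then S
if c then if c then v := n else v := n else if c then M
if c then if c then v := n else v := n else if c then v := n

[S [U if c then [M if c then [M v := n] else [M v := n]] else [U if c then [S [M v := n]]]]]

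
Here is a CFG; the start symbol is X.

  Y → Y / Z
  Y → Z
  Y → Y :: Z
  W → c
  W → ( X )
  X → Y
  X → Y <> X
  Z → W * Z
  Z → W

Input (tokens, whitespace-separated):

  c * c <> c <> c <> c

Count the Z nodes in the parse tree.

5

[X [Y [Z [W c] * [Z [W c]]]] <> [X [Y [Z [W c]]] <> [X [Y [Z [W c]]] <> [X [Y [Z [W c]]]]]]]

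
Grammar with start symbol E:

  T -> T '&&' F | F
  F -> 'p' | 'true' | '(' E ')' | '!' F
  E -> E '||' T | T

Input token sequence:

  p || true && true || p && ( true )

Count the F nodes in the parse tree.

6

[E [E [E [T [F p]]] || [T [T [F true]] && [F true]]] || [T [T [F p]] && [F ( [E [T [F true]]] )]]]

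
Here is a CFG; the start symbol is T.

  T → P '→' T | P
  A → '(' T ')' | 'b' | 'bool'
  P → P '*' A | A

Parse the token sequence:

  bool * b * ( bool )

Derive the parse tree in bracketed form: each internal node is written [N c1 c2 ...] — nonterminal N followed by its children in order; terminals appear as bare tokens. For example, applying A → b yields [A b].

T
P
P * A
P * A * A
A * A * A
bool * A * A
bool * b * A
bool * b * ( T )
bool * b * ( P )
bool * b * ( A )
bool * b * ( bool )

[T [P [P [P [A bool]] * [A b]] * [A ( [T [P [A bool]]] )]]]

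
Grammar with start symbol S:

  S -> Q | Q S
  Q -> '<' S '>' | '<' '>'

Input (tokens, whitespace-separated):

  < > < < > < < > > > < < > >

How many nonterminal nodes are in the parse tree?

14

[S [Q < >] [S [Q < [S [Q < >] [S [Q < [S [Q < >]] >]]] >] [S [Q < [S [Q < >]] >]]]]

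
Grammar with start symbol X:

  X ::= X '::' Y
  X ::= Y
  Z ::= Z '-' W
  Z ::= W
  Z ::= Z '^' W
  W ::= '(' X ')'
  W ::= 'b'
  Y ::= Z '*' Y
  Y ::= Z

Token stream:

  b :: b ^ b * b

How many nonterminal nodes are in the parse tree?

[X [X [Y [Z [W b]]]] :: [Y [Z [Z [W b]] ^ [W b]] * [Y [Z [W b]]]]]

13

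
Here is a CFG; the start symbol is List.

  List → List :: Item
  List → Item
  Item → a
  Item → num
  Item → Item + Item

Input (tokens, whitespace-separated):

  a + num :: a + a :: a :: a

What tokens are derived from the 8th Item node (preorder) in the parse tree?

[List [List [List [List [Item [Item a] + [Item num]]] :: [Item [Item a] + [Item a]]] :: [Item a]] :: [Item a]]

a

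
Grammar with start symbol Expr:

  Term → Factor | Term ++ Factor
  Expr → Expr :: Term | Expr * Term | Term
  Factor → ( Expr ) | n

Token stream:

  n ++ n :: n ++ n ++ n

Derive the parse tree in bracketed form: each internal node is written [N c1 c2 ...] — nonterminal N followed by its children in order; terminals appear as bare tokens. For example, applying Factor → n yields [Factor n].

Expr
Expr :: Term
Term :: Term
Term ++ Factor :: Term
Factor ++ Factor :: Term
n ++ Factor :: Term
n ++ n :: Term
n ++ n :: Term ++ Factor
n ++ n :: Term ++ Factor ++ Factor
n ++ n :: Factor ++ Factor ++ Factor
n ++ n :: n ++ Factor ++ Factor
n ++ n :: n ++ n ++ Factor
n ++ n :: n ++ n ++ n

[Expr [Expr [Term [Term [Factor n]] ++ [Factor n]]] :: [Term [Term [Term [Factor n]] ++ [Factor n]] ++ [Factor n]]]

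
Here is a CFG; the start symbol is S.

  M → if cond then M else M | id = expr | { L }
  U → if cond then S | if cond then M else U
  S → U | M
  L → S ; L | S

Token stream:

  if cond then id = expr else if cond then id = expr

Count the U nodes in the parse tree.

2

[S [U if cond then [M id = expr] else [U if cond then [S [M id = expr]]]]]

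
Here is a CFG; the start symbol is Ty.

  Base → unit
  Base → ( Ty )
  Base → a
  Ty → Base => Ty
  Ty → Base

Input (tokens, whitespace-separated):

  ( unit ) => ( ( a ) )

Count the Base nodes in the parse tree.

[Ty [Base ( [Ty [Base unit]] )] => [Ty [Base ( [Ty [Base ( [Ty [Base a]] )]] )]]]

5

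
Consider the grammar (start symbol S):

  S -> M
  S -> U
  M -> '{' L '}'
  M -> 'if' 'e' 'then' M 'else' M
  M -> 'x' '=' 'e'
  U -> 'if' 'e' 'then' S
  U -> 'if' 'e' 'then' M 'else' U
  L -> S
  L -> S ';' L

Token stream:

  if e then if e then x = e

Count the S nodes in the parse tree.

[S [U if e then [S [U if e then [S [M x = e]]]]]]

3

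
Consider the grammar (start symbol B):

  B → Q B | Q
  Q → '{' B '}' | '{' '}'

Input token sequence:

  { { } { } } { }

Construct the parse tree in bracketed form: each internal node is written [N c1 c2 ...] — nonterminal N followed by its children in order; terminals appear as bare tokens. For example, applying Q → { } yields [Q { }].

[B [Q { [B [Q { }] [B [Q { }]]] }] [B [Q { }]]]

B
Q B
{ B } B
{ Q B } B
{ { } B } B
{ { } Q } B
{ { } { } } B
{ { } { } } Q
{ { } { } } { }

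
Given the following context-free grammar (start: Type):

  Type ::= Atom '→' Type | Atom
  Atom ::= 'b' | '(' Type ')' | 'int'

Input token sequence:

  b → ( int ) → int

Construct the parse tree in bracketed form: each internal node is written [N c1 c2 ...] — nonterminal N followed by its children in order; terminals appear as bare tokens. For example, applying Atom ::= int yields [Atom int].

Type
Atom → Type
b → Type
b → Atom → Type
b → ( Type ) → Type
b → ( Atom ) → Type
b → ( int ) → Type
b → ( int ) → Atom
b → ( int ) → int

[Type [Atom b] → [Type [Atom ( [Type [Atom int]] )] → [Type [Atom int]]]]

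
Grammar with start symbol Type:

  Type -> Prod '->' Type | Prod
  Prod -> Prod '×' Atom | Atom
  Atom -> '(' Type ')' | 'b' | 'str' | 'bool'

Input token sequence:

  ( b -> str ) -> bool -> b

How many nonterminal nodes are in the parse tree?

[Type [Prod [Atom ( [Type [Prod [Atom b]] -> [Type [Prod [Atom str]]]] )]] -> [Type [Prod [Atom bool]] -> [Type [Prod [Atom b]]]]]

15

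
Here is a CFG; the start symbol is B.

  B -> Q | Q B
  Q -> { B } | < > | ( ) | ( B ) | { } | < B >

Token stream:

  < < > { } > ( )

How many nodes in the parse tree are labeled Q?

[B [Q < [B [Q < >] [B [Q { }]]] >] [B [Q ( )]]]

4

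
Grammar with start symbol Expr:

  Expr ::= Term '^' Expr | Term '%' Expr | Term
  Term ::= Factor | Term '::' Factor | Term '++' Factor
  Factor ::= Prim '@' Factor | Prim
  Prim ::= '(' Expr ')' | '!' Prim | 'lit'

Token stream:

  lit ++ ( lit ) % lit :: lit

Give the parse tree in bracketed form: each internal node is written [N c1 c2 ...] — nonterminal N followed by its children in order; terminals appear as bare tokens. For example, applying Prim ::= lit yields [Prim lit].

Expr
Term % Expr
Term ++ Factor % Expr
Factor ++ Factor % Expr
Prim ++ Factor % Expr
lit ++ Factor % Expr
lit ++ Prim % Expr
lit ++ ( Expr ) % Expr
lit ++ ( Term ) % Expr
lit ++ ( Factor ) % Expr
lit ++ ( Prim ) % Expr
lit ++ ( lit ) % Expr
lit ++ ( lit ) % Term
lit ++ ( lit ) % Term :: Factor
lit ++ ( lit ) % Factor :: Factor
lit ++ ( lit ) % Prim :: Factor
lit ++ ( lit ) % lit :: Factor
lit ++ ( lit ) % lit :: Prim
lit ++ ( lit ) % lit :: lit

[Expr [Term [Term [Factor [Prim lit]]] ++ [Factor [Prim ( [Expr [Term [Factor [Prim lit]]]] )]]] % [Expr [Term [Term [Factor [Prim lit]]] :: [Factor [Prim lit]]]]]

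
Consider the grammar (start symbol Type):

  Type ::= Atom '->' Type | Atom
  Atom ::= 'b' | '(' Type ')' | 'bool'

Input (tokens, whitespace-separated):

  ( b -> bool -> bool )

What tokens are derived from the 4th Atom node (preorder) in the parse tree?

bool

[Type [Atom ( [Type [Atom b] -> [Type [Atom bool] -> [Type [Atom bool]]]] )]]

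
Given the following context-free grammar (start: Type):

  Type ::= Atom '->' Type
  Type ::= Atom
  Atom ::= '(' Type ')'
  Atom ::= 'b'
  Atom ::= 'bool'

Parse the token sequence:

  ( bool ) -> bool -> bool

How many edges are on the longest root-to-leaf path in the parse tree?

[Type [Atom ( [Type [Atom bool]] )] -> [Type [Atom bool] -> [Type [Atom bool]]]]

4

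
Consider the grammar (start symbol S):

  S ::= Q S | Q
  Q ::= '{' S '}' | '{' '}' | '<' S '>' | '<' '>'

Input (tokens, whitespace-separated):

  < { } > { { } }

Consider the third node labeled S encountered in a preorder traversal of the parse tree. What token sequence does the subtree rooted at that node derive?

{ { } }

[S [Q < [S [Q { }]] >] [S [Q { [S [Q { }]] }]]]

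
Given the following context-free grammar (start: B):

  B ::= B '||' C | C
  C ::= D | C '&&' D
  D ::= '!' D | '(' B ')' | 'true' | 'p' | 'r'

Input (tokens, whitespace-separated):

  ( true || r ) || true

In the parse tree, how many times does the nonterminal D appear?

4

[B [B [C [D ( [B [B [C [D true]]] || [C [D r]]] )]]] || [C [D true]]]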